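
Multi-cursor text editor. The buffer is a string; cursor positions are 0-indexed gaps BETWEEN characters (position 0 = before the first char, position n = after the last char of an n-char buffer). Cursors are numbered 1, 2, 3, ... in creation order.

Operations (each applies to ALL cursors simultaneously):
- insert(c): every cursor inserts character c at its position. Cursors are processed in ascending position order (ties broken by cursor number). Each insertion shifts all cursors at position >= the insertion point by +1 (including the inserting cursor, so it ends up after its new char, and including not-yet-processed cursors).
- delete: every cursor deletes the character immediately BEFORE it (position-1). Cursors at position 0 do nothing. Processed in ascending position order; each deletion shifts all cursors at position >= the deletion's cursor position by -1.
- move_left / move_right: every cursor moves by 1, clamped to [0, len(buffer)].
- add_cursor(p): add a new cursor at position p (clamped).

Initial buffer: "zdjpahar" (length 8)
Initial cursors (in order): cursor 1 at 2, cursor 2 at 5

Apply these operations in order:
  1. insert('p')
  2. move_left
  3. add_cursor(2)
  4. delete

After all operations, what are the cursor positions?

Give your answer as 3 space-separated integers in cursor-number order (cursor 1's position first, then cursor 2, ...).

Answer: 0 3 0

Derivation:
After op 1 (insert('p')): buffer="zdpjpaphar" (len 10), cursors c1@3 c2@7, authorship ..1...2...
After op 2 (move_left): buffer="zdpjpaphar" (len 10), cursors c1@2 c2@6, authorship ..1...2...
After op 3 (add_cursor(2)): buffer="zdpjpaphar" (len 10), cursors c1@2 c3@2 c2@6, authorship ..1...2...
After op 4 (delete): buffer="pjpphar" (len 7), cursors c1@0 c3@0 c2@3, authorship 1..2...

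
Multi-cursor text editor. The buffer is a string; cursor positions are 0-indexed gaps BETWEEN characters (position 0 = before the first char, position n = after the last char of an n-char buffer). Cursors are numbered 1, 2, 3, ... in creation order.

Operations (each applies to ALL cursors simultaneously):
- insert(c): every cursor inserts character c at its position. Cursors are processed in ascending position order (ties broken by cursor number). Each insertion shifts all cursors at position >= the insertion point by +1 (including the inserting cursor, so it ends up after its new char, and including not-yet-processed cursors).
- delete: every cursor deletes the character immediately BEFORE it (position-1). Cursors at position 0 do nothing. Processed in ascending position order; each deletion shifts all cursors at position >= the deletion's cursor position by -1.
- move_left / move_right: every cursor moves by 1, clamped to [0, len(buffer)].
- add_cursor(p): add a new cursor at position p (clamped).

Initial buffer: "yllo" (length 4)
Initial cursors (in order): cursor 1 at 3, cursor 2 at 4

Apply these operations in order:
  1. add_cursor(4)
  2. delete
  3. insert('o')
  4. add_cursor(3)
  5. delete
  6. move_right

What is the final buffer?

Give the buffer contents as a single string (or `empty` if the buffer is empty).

After op 1 (add_cursor(4)): buffer="yllo" (len 4), cursors c1@3 c2@4 c3@4, authorship ....
After op 2 (delete): buffer="y" (len 1), cursors c1@1 c2@1 c3@1, authorship .
After op 3 (insert('o')): buffer="yooo" (len 4), cursors c1@4 c2@4 c3@4, authorship .123
After op 4 (add_cursor(3)): buffer="yooo" (len 4), cursors c4@3 c1@4 c2@4 c3@4, authorship .123
After op 5 (delete): buffer="" (len 0), cursors c1@0 c2@0 c3@0 c4@0, authorship 
After op 6 (move_right): buffer="" (len 0), cursors c1@0 c2@0 c3@0 c4@0, authorship 

Answer: empty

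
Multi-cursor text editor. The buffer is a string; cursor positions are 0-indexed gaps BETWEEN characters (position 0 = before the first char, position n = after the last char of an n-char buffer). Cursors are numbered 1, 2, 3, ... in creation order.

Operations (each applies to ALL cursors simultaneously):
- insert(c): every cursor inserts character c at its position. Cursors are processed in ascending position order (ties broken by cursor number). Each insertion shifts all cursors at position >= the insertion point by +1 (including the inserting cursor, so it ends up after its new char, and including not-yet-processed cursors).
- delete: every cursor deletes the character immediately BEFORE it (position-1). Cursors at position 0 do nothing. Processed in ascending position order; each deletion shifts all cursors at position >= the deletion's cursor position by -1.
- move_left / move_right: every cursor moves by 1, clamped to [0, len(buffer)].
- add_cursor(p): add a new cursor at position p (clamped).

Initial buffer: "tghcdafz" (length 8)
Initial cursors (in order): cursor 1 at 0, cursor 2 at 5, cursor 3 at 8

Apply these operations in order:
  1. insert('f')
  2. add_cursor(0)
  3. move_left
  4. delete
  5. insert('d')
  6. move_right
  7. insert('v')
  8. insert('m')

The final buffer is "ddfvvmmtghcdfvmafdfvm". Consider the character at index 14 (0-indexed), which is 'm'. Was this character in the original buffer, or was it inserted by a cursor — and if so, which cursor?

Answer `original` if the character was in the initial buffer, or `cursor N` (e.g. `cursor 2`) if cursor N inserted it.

Answer: cursor 2

Derivation:
After op 1 (insert('f')): buffer="ftghcdfafzf" (len 11), cursors c1@1 c2@7 c3@11, authorship 1.....2...3
After op 2 (add_cursor(0)): buffer="ftghcdfafzf" (len 11), cursors c4@0 c1@1 c2@7 c3@11, authorship 1.....2...3
After op 3 (move_left): buffer="ftghcdfafzf" (len 11), cursors c1@0 c4@0 c2@6 c3@10, authorship 1.....2...3
After op 4 (delete): buffer="ftghcfaff" (len 9), cursors c1@0 c4@0 c2@5 c3@8, authorship 1....2..3
After op 5 (insert('d')): buffer="ddftghcdfafdf" (len 13), cursors c1@2 c4@2 c2@8 c3@12, authorship 141....22..33
After op 6 (move_right): buffer="ddftghcdfafdf" (len 13), cursors c1@3 c4@3 c2@9 c3@13, authorship 141....22..33
After op 7 (insert('v')): buffer="ddfvvtghcdfvafdfv" (len 17), cursors c1@5 c4@5 c2@12 c3@17, authorship 14114....222..333
After op 8 (insert('m')): buffer="ddfvvmmtghcdfvmafdfvm" (len 21), cursors c1@7 c4@7 c2@15 c3@21, authorship 1411414....2222..3333
Authorship (.=original, N=cursor N): 1 4 1 1 4 1 4 . . . . 2 2 2 2 . . 3 3 3 3
Index 14: author = 2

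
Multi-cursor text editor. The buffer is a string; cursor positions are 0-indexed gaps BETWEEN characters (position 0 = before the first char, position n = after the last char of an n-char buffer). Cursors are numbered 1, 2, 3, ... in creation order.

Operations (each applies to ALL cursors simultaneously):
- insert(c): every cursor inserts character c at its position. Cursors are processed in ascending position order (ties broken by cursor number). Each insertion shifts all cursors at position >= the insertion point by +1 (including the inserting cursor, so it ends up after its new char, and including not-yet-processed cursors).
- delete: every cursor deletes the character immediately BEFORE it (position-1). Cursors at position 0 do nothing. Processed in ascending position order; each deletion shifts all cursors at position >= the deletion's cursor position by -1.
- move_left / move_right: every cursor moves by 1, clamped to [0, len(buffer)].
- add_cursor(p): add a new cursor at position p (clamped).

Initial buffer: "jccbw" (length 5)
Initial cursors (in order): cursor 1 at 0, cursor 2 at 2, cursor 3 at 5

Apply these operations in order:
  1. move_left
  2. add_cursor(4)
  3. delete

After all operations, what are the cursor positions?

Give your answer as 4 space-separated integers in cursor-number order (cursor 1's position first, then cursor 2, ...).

After op 1 (move_left): buffer="jccbw" (len 5), cursors c1@0 c2@1 c3@4, authorship .....
After op 2 (add_cursor(4)): buffer="jccbw" (len 5), cursors c1@0 c2@1 c3@4 c4@4, authorship .....
After op 3 (delete): buffer="cw" (len 2), cursors c1@0 c2@0 c3@1 c4@1, authorship ..

Answer: 0 0 1 1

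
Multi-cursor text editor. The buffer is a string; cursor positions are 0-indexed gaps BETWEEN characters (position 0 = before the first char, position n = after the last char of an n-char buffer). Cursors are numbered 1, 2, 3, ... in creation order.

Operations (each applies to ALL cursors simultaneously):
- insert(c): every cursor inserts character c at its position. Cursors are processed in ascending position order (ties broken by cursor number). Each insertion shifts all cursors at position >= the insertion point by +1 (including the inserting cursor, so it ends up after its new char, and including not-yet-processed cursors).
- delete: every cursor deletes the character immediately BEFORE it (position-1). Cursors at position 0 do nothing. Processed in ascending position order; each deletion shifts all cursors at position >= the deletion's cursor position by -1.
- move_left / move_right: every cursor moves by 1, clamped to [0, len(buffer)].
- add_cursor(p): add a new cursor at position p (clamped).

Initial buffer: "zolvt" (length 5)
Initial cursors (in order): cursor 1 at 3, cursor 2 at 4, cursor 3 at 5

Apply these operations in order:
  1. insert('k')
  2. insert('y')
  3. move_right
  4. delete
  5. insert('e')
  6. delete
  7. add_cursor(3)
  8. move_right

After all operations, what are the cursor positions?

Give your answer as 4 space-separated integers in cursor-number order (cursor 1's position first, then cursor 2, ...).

After op 1 (insert('k')): buffer="zolkvktk" (len 8), cursors c1@4 c2@6 c3@8, authorship ...1.2.3
After op 2 (insert('y')): buffer="zolkyvkytky" (len 11), cursors c1@5 c2@8 c3@11, authorship ...11.22.33
After op 3 (move_right): buffer="zolkyvkytky" (len 11), cursors c1@6 c2@9 c3@11, authorship ...11.22.33
After op 4 (delete): buffer="zolkykyk" (len 8), cursors c1@5 c2@7 c3@8, authorship ...11223
After op 5 (insert('e')): buffer="zolkyekyeke" (len 11), cursors c1@6 c2@9 c3@11, authorship ...11122233
After op 6 (delete): buffer="zolkykyk" (len 8), cursors c1@5 c2@7 c3@8, authorship ...11223
After op 7 (add_cursor(3)): buffer="zolkykyk" (len 8), cursors c4@3 c1@5 c2@7 c3@8, authorship ...11223
After op 8 (move_right): buffer="zolkykyk" (len 8), cursors c4@4 c1@6 c2@8 c3@8, authorship ...11223

Answer: 6 8 8 4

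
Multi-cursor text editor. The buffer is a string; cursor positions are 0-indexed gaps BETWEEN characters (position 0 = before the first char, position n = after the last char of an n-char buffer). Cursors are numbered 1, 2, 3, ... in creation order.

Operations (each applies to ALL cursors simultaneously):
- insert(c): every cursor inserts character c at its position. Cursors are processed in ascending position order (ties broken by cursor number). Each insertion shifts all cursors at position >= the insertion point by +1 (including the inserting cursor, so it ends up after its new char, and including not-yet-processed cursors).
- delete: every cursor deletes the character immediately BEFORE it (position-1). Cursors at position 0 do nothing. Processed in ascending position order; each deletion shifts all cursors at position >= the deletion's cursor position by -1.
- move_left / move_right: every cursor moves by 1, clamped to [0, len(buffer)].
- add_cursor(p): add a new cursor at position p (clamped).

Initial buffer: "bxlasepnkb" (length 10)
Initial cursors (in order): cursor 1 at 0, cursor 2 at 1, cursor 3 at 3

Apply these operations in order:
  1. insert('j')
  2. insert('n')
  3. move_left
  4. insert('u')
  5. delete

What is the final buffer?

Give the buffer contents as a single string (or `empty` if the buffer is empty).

After op 1 (insert('j')): buffer="jbjxljasepnkb" (len 13), cursors c1@1 c2@3 c3@6, authorship 1.2..3.......
After op 2 (insert('n')): buffer="jnbjnxljnasepnkb" (len 16), cursors c1@2 c2@5 c3@9, authorship 11.22..33.......
After op 3 (move_left): buffer="jnbjnxljnasepnkb" (len 16), cursors c1@1 c2@4 c3@8, authorship 11.22..33.......
After op 4 (insert('u')): buffer="junbjunxljunasepnkb" (len 19), cursors c1@2 c2@6 c3@11, authorship 111.222..333.......
After op 5 (delete): buffer="jnbjnxljnasepnkb" (len 16), cursors c1@1 c2@4 c3@8, authorship 11.22..33.......

Answer: jnbjnxljnasepnkb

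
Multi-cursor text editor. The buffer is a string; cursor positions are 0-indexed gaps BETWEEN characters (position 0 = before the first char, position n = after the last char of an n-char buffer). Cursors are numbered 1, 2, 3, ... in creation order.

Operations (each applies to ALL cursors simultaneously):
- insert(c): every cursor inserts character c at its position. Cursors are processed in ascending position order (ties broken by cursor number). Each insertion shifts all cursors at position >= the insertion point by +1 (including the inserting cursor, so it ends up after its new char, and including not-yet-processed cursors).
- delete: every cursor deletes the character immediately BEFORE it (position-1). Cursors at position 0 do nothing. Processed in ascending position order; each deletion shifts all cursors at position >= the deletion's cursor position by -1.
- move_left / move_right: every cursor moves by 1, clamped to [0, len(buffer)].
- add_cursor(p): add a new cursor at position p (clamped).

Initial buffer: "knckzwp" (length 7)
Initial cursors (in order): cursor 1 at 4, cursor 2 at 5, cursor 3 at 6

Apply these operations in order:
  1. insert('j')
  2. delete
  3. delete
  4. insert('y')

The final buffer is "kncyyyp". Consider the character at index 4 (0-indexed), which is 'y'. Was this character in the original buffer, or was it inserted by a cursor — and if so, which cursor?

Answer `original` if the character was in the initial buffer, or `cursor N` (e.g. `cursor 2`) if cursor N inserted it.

After op 1 (insert('j')): buffer="knckjzjwjp" (len 10), cursors c1@5 c2@7 c3@9, authorship ....1.2.3.
After op 2 (delete): buffer="knckzwp" (len 7), cursors c1@4 c2@5 c3@6, authorship .......
After op 3 (delete): buffer="kncp" (len 4), cursors c1@3 c2@3 c3@3, authorship ....
After op 4 (insert('y')): buffer="kncyyyp" (len 7), cursors c1@6 c2@6 c3@6, authorship ...123.
Authorship (.=original, N=cursor N): . . . 1 2 3 .
Index 4: author = 2

Answer: cursor 2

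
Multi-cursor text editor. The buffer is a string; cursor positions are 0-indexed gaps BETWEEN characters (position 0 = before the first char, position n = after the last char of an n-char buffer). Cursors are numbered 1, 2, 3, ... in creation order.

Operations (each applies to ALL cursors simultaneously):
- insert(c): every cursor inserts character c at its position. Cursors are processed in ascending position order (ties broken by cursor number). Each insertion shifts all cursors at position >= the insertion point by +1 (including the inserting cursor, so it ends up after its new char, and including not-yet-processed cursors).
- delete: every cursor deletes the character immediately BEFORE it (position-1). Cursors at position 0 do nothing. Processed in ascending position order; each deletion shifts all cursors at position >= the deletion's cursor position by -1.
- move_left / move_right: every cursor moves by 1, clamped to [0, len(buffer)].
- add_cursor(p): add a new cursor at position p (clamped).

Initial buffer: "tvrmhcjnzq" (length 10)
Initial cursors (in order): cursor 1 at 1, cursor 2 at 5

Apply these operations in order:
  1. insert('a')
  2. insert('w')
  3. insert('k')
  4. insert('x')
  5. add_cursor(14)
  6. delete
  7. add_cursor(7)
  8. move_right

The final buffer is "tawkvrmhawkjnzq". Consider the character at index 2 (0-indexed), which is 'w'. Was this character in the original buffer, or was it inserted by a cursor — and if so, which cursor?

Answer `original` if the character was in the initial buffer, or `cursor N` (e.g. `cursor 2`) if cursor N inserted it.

After op 1 (insert('a')): buffer="tavrmhacjnzq" (len 12), cursors c1@2 c2@7, authorship .1....2.....
After op 2 (insert('w')): buffer="tawvrmhawcjnzq" (len 14), cursors c1@3 c2@9, authorship .11....22.....
After op 3 (insert('k')): buffer="tawkvrmhawkcjnzq" (len 16), cursors c1@4 c2@11, authorship .111....222.....
After op 4 (insert('x')): buffer="tawkxvrmhawkxcjnzq" (len 18), cursors c1@5 c2@13, authorship .1111....2222.....
After op 5 (add_cursor(14)): buffer="tawkxvrmhawkxcjnzq" (len 18), cursors c1@5 c2@13 c3@14, authorship .1111....2222.....
After op 6 (delete): buffer="tawkvrmhawkjnzq" (len 15), cursors c1@4 c2@11 c3@11, authorship .111....222....
After op 7 (add_cursor(7)): buffer="tawkvrmhawkjnzq" (len 15), cursors c1@4 c4@7 c2@11 c3@11, authorship .111....222....
After op 8 (move_right): buffer="tawkvrmhawkjnzq" (len 15), cursors c1@5 c4@8 c2@12 c3@12, authorship .111....222....
Authorship (.=original, N=cursor N): . 1 1 1 . . . . 2 2 2 . . . .
Index 2: author = 1

Answer: cursor 1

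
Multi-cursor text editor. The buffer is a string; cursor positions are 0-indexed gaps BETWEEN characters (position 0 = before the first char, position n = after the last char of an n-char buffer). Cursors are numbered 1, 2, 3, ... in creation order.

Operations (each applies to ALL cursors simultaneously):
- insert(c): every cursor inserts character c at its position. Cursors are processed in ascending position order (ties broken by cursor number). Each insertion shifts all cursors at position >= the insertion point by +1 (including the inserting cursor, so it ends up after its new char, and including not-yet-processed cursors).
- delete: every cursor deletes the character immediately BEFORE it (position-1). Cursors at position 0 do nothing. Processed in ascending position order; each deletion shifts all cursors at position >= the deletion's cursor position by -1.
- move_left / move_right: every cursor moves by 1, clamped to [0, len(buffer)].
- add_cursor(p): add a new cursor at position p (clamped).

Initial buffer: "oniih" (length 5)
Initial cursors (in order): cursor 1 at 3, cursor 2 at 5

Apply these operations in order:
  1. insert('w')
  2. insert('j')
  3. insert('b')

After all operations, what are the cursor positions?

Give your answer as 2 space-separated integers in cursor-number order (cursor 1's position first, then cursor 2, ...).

Answer: 6 11

Derivation:
After op 1 (insert('w')): buffer="oniwihw" (len 7), cursors c1@4 c2@7, authorship ...1..2
After op 2 (insert('j')): buffer="oniwjihwj" (len 9), cursors c1@5 c2@9, authorship ...11..22
After op 3 (insert('b')): buffer="oniwjbihwjb" (len 11), cursors c1@6 c2@11, authorship ...111..222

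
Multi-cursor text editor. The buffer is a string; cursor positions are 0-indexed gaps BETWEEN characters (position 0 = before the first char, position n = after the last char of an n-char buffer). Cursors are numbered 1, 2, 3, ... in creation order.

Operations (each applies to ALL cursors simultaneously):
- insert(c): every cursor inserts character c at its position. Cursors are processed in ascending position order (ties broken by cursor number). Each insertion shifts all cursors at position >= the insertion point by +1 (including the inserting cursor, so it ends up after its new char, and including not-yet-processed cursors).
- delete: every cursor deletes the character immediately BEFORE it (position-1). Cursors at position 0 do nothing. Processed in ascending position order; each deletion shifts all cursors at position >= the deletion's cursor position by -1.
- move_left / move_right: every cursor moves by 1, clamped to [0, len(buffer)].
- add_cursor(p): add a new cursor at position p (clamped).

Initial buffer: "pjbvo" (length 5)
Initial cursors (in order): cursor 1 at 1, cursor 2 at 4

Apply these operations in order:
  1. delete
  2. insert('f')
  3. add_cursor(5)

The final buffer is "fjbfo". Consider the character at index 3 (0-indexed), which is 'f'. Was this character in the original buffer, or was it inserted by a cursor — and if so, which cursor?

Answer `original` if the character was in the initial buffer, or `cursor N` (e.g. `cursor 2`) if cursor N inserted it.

Answer: cursor 2

Derivation:
After op 1 (delete): buffer="jbo" (len 3), cursors c1@0 c2@2, authorship ...
After op 2 (insert('f')): buffer="fjbfo" (len 5), cursors c1@1 c2@4, authorship 1..2.
After op 3 (add_cursor(5)): buffer="fjbfo" (len 5), cursors c1@1 c2@4 c3@5, authorship 1..2.
Authorship (.=original, N=cursor N): 1 . . 2 .
Index 3: author = 2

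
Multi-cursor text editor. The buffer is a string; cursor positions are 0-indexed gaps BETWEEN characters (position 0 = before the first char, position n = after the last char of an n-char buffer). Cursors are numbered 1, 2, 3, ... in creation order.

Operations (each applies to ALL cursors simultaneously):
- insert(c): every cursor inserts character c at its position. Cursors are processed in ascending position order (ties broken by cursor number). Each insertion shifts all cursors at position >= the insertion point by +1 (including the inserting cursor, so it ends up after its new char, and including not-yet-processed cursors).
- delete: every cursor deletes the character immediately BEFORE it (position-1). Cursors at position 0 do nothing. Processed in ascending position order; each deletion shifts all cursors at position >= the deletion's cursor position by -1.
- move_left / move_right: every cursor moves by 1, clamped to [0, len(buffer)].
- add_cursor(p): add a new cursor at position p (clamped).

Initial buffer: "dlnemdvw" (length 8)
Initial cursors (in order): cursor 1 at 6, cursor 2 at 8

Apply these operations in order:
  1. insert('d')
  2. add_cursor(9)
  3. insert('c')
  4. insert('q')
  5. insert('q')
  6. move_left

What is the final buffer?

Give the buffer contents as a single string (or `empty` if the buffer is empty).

After op 1 (insert('d')): buffer="dlnemddvwd" (len 10), cursors c1@7 c2@10, authorship ......1..2
After op 2 (add_cursor(9)): buffer="dlnemddvwd" (len 10), cursors c1@7 c3@9 c2@10, authorship ......1..2
After op 3 (insert('c')): buffer="dlnemddcvwcdc" (len 13), cursors c1@8 c3@11 c2@13, authorship ......11..322
After op 4 (insert('q')): buffer="dlnemddcqvwcqdcq" (len 16), cursors c1@9 c3@13 c2@16, authorship ......111..33222
After op 5 (insert('q')): buffer="dlnemddcqqvwcqqdcqq" (len 19), cursors c1@10 c3@15 c2@19, authorship ......1111..3332222
After op 6 (move_left): buffer="dlnemddcqqvwcqqdcqq" (len 19), cursors c1@9 c3@14 c2@18, authorship ......1111..3332222

Answer: dlnemddcqqvwcqqdcqq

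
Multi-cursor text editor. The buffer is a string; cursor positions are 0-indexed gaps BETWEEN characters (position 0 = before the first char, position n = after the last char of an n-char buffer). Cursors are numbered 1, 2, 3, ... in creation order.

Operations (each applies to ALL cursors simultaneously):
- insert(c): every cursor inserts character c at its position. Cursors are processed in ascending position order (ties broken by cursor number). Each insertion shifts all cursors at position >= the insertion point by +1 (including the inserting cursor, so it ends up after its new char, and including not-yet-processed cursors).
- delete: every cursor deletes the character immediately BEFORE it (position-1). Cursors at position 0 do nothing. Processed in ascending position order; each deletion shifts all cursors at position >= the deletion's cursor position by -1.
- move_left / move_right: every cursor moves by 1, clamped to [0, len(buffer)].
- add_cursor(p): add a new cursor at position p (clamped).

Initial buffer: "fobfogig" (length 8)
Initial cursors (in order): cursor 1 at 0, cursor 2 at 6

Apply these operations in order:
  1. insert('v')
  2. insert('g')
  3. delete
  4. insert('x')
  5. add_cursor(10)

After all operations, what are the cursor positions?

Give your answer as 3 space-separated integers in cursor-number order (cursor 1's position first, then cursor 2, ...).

After op 1 (insert('v')): buffer="vfobfogvig" (len 10), cursors c1@1 c2@8, authorship 1......2..
After op 2 (insert('g')): buffer="vgfobfogvgig" (len 12), cursors c1@2 c2@10, authorship 11......22..
After op 3 (delete): buffer="vfobfogvig" (len 10), cursors c1@1 c2@8, authorship 1......2..
After op 4 (insert('x')): buffer="vxfobfogvxig" (len 12), cursors c1@2 c2@10, authorship 11......22..
After op 5 (add_cursor(10)): buffer="vxfobfogvxig" (len 12), cursors c1@2 c2@10 c3@10, authorship 11......22..

Answer: 2 10 10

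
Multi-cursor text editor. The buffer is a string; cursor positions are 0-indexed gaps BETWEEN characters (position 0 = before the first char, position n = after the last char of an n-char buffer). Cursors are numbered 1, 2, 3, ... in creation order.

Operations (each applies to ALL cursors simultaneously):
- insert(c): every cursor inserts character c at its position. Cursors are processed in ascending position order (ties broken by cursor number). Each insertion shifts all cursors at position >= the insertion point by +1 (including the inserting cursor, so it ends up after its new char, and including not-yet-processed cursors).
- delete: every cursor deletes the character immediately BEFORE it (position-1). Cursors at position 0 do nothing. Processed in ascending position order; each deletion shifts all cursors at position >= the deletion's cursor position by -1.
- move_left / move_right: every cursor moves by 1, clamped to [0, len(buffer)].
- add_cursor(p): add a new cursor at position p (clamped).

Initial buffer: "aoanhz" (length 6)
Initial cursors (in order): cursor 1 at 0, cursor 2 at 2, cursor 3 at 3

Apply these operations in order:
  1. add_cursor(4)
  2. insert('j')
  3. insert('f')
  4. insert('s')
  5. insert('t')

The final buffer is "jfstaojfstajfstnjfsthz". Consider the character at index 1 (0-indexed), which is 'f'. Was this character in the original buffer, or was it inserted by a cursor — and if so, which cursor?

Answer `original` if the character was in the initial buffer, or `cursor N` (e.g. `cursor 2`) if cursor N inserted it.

Answer: cursor 1

Derivation:
After op 1 (add_cursor(4)): buffer="aoanhz" (len 6), cursors c1@0 c2@2 c3@3 c4@4, authorship ......
After op 2 (insert('j')): buffer="jaojajnjhz" (len 10), cursors c1@1 c2@4 c3@6 c4@8, authorship 1..2.3.4..
After op 3 (insert('f')): buffer="jfaojfajfnjfhz" (len 14), cursors c1@2 c2@6 c3@9 c4@12, authorship 11..22.33.44..
After op 4 (insert('s')): buffer="jfsaojfsajfsnjfshz" (len 18), cursors c1@3 c2@8 c3@12 c4@16, authorship 111..222.333.444..
After op 5 (insert('t')): buffer="jfstaojfstajfstnjfsthz" (len 22), cursors c1@4 c2@10 c3@15 c4@20, authorship 1111..2222.3333.4444..
Authorship (.=original, N=cursor N): 1 1 1 1 . . 2 2 2 2 . 3 3 3 3 . 4 4 4 4 . .
Index 1: author = 1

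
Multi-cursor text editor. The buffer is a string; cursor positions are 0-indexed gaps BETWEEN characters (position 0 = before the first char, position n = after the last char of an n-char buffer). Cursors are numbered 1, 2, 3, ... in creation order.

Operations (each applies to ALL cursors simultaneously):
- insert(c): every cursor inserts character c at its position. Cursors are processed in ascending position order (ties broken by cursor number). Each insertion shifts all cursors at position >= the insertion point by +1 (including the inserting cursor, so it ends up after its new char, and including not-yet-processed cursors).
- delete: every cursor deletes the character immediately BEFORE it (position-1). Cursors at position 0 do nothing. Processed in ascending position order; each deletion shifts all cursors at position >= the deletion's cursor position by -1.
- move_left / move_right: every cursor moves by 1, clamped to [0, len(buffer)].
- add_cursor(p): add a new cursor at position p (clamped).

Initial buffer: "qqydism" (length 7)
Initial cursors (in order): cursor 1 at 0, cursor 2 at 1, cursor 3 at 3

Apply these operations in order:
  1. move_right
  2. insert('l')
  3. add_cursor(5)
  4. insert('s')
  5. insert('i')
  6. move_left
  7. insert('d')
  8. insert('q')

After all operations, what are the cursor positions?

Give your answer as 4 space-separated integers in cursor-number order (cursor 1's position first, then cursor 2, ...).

Answer: 5 11 22 16

Derivation:
After op 1 (move_right): buffer="qqydism" (len 7), cursors c1@1 c2@2 c3@4, authorship .......
After op 2 (insert('l')): buffer="qlqlydlism" (len 10), cursors c1@2 c2@4 c3@7, authorship .1.2..3...
After op 3 (add_cursor(5)): buffer="qlqlydlism" (len 10), cursors c1@2 c2@4 c4@5 c3@7, authorship .1.2..3...
After op 4 (insert('s')): buffer="qlsqlsysdlsism" (len 14), cursors c1@3 c2@6 c4@8 c3@11, authorship .11.22.4.33...
After op 5 (insert('i')): buffer="qlsiqlsiysidlsiism" (len 18), cursors c1@4 c2@8 c4@11 c3@15, authorship .111.222.44.333...
After op 6 (move_left): buffer="qlsiqlsiysidlsiism" (len 18), cursors c1@3 c2@7 c4@10 c3@14, authorship .111.222.44.333...
After op 7 (insert('d')): buffer="qlsdiqlsdiysdidlsdiism" (len 22), cursors c1@4 c2@9 c4@13 c3@18, authorship .1111.2222.444.3333...
After op 8 (insert('q')): buffer="qlsdqiqlsdqiysdqidlsdqiism" (len 26), cursors c1@5 c2@11 c4@16 c3@22, authorship .11111.22222.4444.33333...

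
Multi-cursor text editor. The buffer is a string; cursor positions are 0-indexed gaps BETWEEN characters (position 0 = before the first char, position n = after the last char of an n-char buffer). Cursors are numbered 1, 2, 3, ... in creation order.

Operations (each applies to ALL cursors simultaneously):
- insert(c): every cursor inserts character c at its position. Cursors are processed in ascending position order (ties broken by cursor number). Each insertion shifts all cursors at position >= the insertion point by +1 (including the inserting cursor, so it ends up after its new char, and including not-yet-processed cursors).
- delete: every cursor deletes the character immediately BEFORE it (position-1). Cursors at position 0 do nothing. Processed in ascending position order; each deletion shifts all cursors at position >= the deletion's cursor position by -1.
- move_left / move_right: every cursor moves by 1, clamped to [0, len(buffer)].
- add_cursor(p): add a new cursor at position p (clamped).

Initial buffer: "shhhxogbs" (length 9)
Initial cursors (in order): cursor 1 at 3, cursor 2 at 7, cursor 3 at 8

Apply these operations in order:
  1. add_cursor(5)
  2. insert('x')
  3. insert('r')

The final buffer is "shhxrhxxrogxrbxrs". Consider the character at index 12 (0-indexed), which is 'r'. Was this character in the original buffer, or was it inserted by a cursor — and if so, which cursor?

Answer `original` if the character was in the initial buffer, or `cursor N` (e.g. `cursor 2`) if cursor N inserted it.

Answer: cursor 2

Derivation:
After op 1 (add_cursor(5)): buffer="shhhxogbs" (len 9), cursors c1@3 c4@5 c2@7 c3@8, authorship .........
After op 2 (insert('x')): buffer="shhxhxxogxbxs" (len 13), cursors c1@4 c4@7 c2@10 c3@12, authorship ...1..4..2.3.
After op 3 (insert('r')): buffer="shhxrhxxrogxrbxrs" (len 17), cursors c1@5 c4@9 c2@13 c3@16, authorship ...11..44..22.33.
Authorship (.=original, N=cursor N): . . . 1 1 . . 4 4 . . 2 2 . 3 3 .
Index 12: author = 2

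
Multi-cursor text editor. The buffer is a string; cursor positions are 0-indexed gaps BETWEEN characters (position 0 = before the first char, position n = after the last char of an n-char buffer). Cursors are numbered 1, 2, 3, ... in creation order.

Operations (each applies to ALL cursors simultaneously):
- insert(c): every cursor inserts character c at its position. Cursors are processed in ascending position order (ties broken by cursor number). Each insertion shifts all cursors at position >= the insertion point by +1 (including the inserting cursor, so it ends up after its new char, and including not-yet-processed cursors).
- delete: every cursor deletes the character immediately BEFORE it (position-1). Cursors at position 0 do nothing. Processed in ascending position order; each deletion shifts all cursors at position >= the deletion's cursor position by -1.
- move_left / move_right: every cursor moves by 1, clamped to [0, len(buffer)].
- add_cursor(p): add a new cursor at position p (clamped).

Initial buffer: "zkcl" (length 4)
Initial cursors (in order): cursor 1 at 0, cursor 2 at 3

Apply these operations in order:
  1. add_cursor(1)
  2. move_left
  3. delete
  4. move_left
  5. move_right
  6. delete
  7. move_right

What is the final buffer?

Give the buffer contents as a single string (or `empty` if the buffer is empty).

After op 1 (add_cursor(1)): buffer="zkcl" (len 4), cursors c1@0 c3@1 c2@3, authorship ....
After op 2 (move_left): buffer="zkcl" (len 4), cursors c1@0 c3@0 c2@2, authorship ....
After op 3 (delete): buffer="zcl" (len 3), cursors c1@0 c3@0 c2@1, authorship ...
After op 4 (move_left): buffer="zcl" (len 3), cursors c1@0 c2@0 c3@0, authorship ...
After op 5 (move_right): buffer="zcl" (len 3), cursors c1@1 c2@1 c3@1, authorship ...
After op 6 (delete): buffer="cl" (len 2), cursors c1@0 c2@0 c3@0, authorship ..
After op 7 (move_right): buffer="cl" (len 2), cursors c1@1 c2@1 c3@1, authorship ..

Answer: cl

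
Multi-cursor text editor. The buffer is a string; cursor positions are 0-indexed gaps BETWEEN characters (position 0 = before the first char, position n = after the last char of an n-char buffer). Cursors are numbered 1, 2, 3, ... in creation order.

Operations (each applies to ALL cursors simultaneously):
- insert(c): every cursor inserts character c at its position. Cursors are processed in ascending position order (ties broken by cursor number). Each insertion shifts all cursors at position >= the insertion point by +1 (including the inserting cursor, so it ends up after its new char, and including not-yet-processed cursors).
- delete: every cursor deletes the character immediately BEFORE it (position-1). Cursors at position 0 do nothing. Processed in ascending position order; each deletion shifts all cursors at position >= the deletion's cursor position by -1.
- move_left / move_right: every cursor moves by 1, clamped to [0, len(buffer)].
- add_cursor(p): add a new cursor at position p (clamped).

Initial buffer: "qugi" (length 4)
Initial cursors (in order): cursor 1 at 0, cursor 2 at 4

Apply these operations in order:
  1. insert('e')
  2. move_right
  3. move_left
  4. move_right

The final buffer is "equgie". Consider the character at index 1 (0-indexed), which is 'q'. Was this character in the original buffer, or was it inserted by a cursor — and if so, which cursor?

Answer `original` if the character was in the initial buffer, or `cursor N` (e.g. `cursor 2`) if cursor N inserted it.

After op 1 (insert('e')): buffer="equgie" (len 6), cursors c1@1 c2@6, authorship 1....2
After op 2 (move_right): buffer="equgie" (len 6), cursors c1@2 c2@6, authorship 1....2
After op 3 (move_left): buffer="equgie" (len 6), cursors c1@1 c2@5, authorship 1....2
After op 4 (move_right): buffer="equgie" (len 6), cursors c1@2 c2@6, authorship 1....2
Authorship (.=original, N=cursor N): 1 . . . . 2
Index 1: author = original

Answer: original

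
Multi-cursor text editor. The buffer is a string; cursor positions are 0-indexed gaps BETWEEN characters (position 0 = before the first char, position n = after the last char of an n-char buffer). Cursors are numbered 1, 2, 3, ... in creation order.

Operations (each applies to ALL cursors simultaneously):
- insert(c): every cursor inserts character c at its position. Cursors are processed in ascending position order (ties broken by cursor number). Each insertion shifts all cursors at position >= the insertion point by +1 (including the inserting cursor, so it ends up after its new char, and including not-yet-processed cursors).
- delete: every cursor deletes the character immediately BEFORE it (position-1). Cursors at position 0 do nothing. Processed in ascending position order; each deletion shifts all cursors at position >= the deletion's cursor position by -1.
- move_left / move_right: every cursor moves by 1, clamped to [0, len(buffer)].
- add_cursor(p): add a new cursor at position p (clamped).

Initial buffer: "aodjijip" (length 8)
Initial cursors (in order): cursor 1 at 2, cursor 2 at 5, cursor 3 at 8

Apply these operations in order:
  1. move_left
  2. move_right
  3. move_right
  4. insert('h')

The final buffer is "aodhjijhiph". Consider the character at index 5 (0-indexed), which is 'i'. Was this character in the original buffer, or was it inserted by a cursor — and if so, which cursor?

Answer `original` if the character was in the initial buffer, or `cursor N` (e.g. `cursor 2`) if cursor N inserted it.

After op 1 (move_left): buffer="aodjijip" (len 8), cursors c1@1 c2@4 c3@7, authorship ........
After op 2 (move_right): buffer="aodjijip" (len 8), cursors c1@2 c2@5 c3@8, authorship ........
After op 3 (move_right): buffer="aodjijip" (len 8), cursors c1@3 c2@6 c3@8, authorship ........
After op 4 (insert('h')): buffer="aodhjijhiph" (len 11), cursors c1@4 c2@8 c3@11, authorship ...1...2..3
Authorship (.=original, N=cursor N): . . . 1 . . . 2 . . 3
Index 5: author = original

Answer: original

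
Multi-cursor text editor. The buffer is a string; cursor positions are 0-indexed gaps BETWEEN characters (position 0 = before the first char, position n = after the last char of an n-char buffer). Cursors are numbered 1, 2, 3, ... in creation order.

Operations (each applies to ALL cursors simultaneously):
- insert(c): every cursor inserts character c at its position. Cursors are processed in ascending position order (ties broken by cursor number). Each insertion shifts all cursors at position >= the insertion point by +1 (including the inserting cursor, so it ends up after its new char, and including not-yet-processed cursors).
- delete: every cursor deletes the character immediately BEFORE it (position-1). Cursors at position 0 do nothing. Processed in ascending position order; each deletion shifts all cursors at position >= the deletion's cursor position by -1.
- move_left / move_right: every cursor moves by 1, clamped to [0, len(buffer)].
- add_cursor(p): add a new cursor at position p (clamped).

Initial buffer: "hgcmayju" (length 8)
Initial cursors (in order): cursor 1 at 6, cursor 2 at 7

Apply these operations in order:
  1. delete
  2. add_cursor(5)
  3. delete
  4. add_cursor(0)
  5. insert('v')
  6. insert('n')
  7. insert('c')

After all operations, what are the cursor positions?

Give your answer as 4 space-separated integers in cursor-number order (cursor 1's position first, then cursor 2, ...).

Answer: 14 14 14 3

Derivation:
After op 1 (delete): buffer="hgcmau" (len 6), cursors c1@5 c2@5, authorship ......
After op 2 (add_cursor(5)): buffer="hgcmau" (len 6), cursors c1@5 c2@5 c3@5, authorship ......
After op 3 (delete): buffer="hgu" (len 3), cursors c1@2 c2@2 c3@2, authorship ...
After op 4 (add_cursor(0)): buffer="hgu" (len 3), cursors c4@0 c1@2 c2@2 c3@2, authorship ...
After op 5 (insert('v')): buffer="vhgvvvu" (len 7), cursors c4@1 c1@6 c2@6 c3@6, authorship 4..123.
After op 6 (insert('n')): buffer="vnhgvvvnnnu" (len 11), cursors c4@2 c1@10 c2@10 c3@10, authorship 44..123123.
After op 7 (insert('c')): buffer="vnchgvvvnnncccu" (len 15), cursors c4@3 c1@14 c2@14 c3@14, authorship 444..123123123.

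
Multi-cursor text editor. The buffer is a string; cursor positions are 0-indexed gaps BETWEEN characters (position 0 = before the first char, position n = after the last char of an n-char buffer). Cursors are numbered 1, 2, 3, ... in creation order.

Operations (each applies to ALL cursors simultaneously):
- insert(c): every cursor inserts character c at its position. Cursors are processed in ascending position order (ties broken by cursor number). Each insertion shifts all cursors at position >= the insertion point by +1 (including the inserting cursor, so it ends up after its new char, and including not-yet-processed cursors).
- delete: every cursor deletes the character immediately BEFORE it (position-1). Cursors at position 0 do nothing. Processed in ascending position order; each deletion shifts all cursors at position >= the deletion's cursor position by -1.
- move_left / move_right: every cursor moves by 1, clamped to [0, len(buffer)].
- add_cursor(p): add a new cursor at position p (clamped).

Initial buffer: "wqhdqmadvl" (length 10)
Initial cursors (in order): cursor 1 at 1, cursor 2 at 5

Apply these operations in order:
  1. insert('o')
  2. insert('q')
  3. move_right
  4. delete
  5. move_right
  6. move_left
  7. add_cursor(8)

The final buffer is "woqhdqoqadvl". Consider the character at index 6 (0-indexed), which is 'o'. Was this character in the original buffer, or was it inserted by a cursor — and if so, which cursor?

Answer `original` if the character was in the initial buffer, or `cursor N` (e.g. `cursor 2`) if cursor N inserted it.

After op 1 (insert('o')): buffer="woqhdqomadvl" (len 12), cursors c1@2 c2@7, authorship .1....2.....
After op 2 (insert('q')): buffer="woqqhdqoqmadvl" (len 14), cursors c1@3 c2@9, authorship .11....22.....
After op 3 (move_right): buffer="woqqhdqoqmadvl" (len 14), cursors c1@4 c2@10, authorship .11....22.....
After op 4 (delete): buffer="woqhdqoqadvl" (len 12), cursors c1@3 c2@8, authorship .11...22....
After op 5 (move_right): buffer="woqhdqoqadvl" (len 12), cursors c1@4 c2@9, authorship .11...22....
After op 6 (move_left): buffer="woqhdqoqadvl" (len 12), cursors c1@3 c2@8, authorship .11...22....
After op 7 (add_cursor(8)): buffer="woqhdqoqadvl" (len 12), cursors c1@3 c2@8 c3@8, authorship .11...22....
Authorship (.=original, N=cursor N): . 1 1 . . . 2 2 . . . .
Index 6: author = 2

Answer: cursor 2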